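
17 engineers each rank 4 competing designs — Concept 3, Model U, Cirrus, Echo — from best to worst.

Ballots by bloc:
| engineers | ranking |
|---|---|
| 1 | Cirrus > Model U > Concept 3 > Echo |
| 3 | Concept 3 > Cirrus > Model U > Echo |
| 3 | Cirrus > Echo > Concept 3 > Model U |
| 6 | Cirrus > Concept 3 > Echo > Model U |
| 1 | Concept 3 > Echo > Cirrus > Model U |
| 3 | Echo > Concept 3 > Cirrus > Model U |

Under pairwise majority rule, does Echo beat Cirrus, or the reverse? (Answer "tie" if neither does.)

Ballots ranking Echo above Cirrus: 1 + 3 = 4.
Ballots ranking Cirrus above Echo: 17 − 4 = 13.
Cirrus wins the head-to-head 13–4.

Cirrus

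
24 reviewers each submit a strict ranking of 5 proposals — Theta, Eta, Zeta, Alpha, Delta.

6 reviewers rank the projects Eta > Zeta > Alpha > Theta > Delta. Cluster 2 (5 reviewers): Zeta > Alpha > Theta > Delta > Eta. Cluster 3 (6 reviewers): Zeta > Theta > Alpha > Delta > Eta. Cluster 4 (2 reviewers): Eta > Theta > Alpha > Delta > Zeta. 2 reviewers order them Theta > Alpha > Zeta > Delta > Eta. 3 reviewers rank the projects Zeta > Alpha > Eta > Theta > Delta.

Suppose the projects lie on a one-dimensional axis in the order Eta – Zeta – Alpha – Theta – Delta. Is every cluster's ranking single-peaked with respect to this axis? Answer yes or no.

Axis positions: Eta=1, Zeta=2, Alpha=3, Theta=4, Delta=5.
Cluster 1 (peak Eta at position 1): ranking walks positions 1-2-3-4-5, expanding outward from the peak — single-peaked.
Cluster 2 (peak Zeta at position 2): ranking walks positions 2-3-4-5-1, expanding outward from the peak — single-peaked.
Cluster 3: ranking walks positions 2-4-3-5-1; Theta is ranked above Alpha even though Alpha lies between Theta and the peak Zeta on the axis — preferences dip and rise again. Not single-peaked.
Cluster 4: ranking walks positions 1-4-3-5-2; Theta is ranked above Zeta even though Zeta lies between Theta and the peak Eta on the axis — preferences dip and rise again. Not single-peaked.
Cluster 5 (peak Theta at position 4): ranking walks positions 4-3-2-5-1, expanding outward from the peak — single-peaked.
Cluster 6 (peak Zeta at position 2): ranking walks positions 2-3-1-4-5, expanding outward from the peak — single-peaked.
Cluster 3 violates single-peakedness, so the profile is not single-peaked on this axis.

no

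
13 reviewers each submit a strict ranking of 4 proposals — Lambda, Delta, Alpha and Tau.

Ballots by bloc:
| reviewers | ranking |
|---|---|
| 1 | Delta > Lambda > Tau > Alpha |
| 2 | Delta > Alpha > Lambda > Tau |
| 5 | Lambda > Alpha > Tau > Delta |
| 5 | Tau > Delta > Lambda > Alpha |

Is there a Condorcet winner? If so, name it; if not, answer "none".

Head-to-head results (13 reviewers):
Lambda vs Delta: 5 for Lambda, 8 for Delta — Delta by 8–5.
Lambda vs Alpha: 1+5+5 = 11 for Lambda, 2 for Alpha — Lambda by 11–2.
Lambda vs Tau: Lambda preferred on 1+2+5 = 8 ballots; Lambda wins 8–5.
Delta vs Alpha: 8 to 5, Delta.
Delta vs Tau: Delta preferred on 1+2 = 3 ballots; Tau wins 10–3.
Alpha vs Tau: 7 to 6, Alpha.
No project is unbeaten: Lambda loses to Delta; Delta loses to Tau; Alpha loses to Lambda; Tau loses to Lambda. In particular Lambda → Tau → Delta → Lambda is a majority cycle — no Condorcet winner exists.

none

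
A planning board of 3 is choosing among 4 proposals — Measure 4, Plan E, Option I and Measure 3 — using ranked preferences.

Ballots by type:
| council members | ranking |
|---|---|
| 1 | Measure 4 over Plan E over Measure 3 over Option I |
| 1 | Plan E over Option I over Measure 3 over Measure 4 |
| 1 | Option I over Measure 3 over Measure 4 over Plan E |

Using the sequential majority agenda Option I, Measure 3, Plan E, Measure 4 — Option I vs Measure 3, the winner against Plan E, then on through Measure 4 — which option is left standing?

Measure 4

Round 1: Option I vs Measure 3 — 2–1, Option I advances.
Round 2: Option I vs Plan E — 1–2, Plan E advances.
Round 3: Plan E vs Measure 4 — 1–2, Measure 4 advances.
The agenda winner is Measure 4.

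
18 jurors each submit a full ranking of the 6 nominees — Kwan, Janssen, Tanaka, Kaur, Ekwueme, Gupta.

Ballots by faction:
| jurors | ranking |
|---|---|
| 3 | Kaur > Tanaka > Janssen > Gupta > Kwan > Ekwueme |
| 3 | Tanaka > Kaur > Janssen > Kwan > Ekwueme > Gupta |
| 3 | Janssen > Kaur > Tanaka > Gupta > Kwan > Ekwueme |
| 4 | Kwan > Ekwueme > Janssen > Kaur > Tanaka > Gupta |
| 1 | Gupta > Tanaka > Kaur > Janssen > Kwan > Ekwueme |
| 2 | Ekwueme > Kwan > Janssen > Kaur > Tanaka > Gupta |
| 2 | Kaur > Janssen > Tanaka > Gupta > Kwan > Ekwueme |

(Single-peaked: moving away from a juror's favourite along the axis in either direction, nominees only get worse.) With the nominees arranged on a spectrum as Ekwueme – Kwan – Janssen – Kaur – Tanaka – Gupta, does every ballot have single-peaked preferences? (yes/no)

Axis positions: Ekwueme=1, Kwan=2, Janssen=3, Kaur=4, Tanaka=5, Gupta=6.
Faction 1 (peak Kaur at position 4): ranking walks positions 4-5-3-6-2-1, expanding outward from the peak — single-peaked.
Faction 2 (peak Tanaka at position 5): ranking walks positions 5-4-3-2-1-6, expanding outward from the peak — single-peaked.
Faction 3 (peak Janssen at position 3): ranking walks positions 3-4-5-6-2-1, expanding outward from the peak — single-peaked.
Faction 4 (peak Kwan at position 2): ranking walks positions 2-1-3-4-5-6, expanding outward from the peak — single-peaked.
Faction 5 (peak Gupta at position 6): ranking walks positions 6-5-4-3-2-1, expanding outward from the peak — single-peaked.
Faction 6 (peak Ekwueme at position 1): ranking walks positions 1-2-3-4-5-6, expanding outward from the peak — single-peaked.
Faction 7 (peak Kaur at position 4): ranking walks positions 4-3-5-6-2-1, expanding outward from the peak — single-peaked.
Every ranking is single-peaked on this axis.

yes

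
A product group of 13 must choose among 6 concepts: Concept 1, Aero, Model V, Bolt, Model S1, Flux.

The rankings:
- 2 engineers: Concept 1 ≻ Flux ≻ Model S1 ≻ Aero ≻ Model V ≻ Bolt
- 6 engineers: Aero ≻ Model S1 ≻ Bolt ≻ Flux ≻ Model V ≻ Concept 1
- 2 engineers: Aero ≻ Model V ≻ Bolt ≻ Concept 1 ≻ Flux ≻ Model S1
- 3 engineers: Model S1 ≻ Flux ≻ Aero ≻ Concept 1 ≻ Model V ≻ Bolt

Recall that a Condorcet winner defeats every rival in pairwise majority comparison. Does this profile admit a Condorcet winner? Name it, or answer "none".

Aero

Pairwise majorities:
Concept 1 vs Aero: 2 for Concept 1, 11 for Aero — Aero by 11–2.
Concept 1 vs Model V: Concept 1 is ranked higher on 2+3 = 5 ballots, Model V on 8. Model V wins 8–5.
Concept 1 vs Bolt: Bolt wins 8–5.
Concept 1 vs Model S1: 2+2 = 4 for Concept 1, 9 for Model S1 — Model S1 by 9–4.
Concept 1 vs Flux: Concept 1 preferred on 2+2 = 4 ballots; Flux wins 9–4.
Aero vs Model V: Aero wins 13–0.
Aero vs Bolt: Aero is ranked higher on 2+6+2+3 = 13 ballots, Bolt on 0. Aero wins 13–0.
Aero vs Model S1: Aero is ranked higher on 6+2 = 8 ballots, Model S1 on 5. Aero wins 8–5.
Aero vs Flux: Aero wins 8–5.
Model V–Bolt: Model V 7–6.
Model V vs Model S1: 2 for Model V, 11 for Model S1 — Model S1 by 11–2.
Model V–Flux: Flux 11–2.
Bolt–Model S1: Model S1 11–2.
Bolt vs Flux: Bolt preferred on 6+2 = 8 ballots; Bolt wins 8–5.
Model S1 vs Flux: Model S1 wins 9–4.
Aero wins every pairwise contest, so Aero is the Condorcet winner.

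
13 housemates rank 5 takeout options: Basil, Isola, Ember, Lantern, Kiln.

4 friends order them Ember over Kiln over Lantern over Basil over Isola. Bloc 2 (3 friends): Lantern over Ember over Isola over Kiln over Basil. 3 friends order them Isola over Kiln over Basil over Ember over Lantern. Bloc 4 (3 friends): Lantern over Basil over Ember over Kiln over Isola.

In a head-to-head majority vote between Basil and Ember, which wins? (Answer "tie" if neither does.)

Ember

Ballots ranking Basil above Ember: 3 + 3 = 6.
Ballots ranking Ember above Basil: 13 − 6 = 7.
Ember wins the head-to-head 7–6.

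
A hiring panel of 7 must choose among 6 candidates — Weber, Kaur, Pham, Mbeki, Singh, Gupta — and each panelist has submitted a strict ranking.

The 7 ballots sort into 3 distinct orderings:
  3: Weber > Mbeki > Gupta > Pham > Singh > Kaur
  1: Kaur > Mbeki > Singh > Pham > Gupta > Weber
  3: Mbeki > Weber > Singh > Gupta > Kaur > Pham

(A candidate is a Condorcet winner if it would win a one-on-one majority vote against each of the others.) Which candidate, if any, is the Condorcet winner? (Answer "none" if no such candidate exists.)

Head-to-head results (7 committee members):
Weber vs Kaur: Weber is ranked higher on 3+3 = 6 ballots, Kaur on 1. Weber wins 6–1.
Weber vs Pham: Weber is ranked higher on 3+3 = 6 ballots, Pham on 1. Weber wins 6–1.
Weber vs Mbeki: 3 to 4, Mbeki.
Weber vs Singh: 6 to 1, Weber.
Weber vs Gupta: 3+3 = 6 for Weber, 1 for Gupta — Weber by 6–1.
Kaur vs Pham: 4 to 3, Kaur.
Kaur vs Mbeki: 1 to 6, Mbeki.
Kaur vs Singh: Kaur preferred on 1 ballot; Singh wins 6–1.
Kaur vs Gupta: 1 to 6, Gupta.
Pham vs Mbeki: 0 for Pham, 7 for Mbeki — Mbeki by 7–0.
Pham vs Singh: 3 to 4, Singh.
Pham vs Gupta: Pham is ranked higher on 1 ballot, Gupta on 6. Gupta wins 6–1.
Mbeki vs Singh: 3+1+3 = 7 for Mbeki, 0 for Singh — Mbeki by 7–0.
Mbeki vs Gupta: Mbeki is ranked higher on 3+1+3 = 7 ballots, Gupta on 0. Mbeki wins 7–0.
Singh vs Gupta: Singh preferred on 1+3 = 4 ballots; Singh wins 4–3.
Mbeki beats each of Weber, Kaur, Pham, Singh, Gupta — Mbeki is the Condorcet winner.

Mbeki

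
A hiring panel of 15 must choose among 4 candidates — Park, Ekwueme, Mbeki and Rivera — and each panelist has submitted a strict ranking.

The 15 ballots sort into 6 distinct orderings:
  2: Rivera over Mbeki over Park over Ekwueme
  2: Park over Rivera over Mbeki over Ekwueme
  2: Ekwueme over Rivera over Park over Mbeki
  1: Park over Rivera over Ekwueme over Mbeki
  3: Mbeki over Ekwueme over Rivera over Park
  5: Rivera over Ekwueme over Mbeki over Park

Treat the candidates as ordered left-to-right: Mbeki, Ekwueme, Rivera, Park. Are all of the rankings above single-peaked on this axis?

no

Axis positions: Mbeki=1, Ekwueme=2, Rivera=3, Park=4.
Bloc 1: ranking walks positions 3-1-4-2; Mbeki is ranked above Ekwueme even though Ekwueme lies between Mbeki and the peak Rivera on the axis — preferences dip and rise again. Not single-peaked.
Bloc 2: ranking walks positions 4-3-1-2; Mbeki is ranked above Ekwueme even though Ekwueme lies between Mbeki and the peak Park on the axis — preferences dip and rise again. Not single-peaked.
Bloc 3 (peak Ekwueme at position 2): ranking walks positions 2-3-4-1, expanding outward from the peak — single-peaked.
Bloc 4 (peak Park at position 4): ranking walks positions 4-3-2-1, expanding outward from the peak — single-peaked.
Bloc 5 (peak Mbeki at position 1): ranking walks positions 1-2-3-4, expanding outward from the peak — single-peaked.
Bloc 6 (peak Rivera at position 3): ranking walks positions 3-2-1-4, expanding outward from the peak — single-peaked.
Bloc 1 violates single-peakedness, so the profile is not single-peaked on this axis.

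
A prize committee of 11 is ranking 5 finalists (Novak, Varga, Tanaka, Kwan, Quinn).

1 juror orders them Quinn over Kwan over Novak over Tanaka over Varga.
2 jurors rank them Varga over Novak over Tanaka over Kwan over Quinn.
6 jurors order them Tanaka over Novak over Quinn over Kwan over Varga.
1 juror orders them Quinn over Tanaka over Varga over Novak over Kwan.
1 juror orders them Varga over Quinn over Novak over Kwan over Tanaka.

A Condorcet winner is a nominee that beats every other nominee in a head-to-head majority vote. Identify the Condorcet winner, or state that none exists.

Tanaka

Check each pair by majority over 11 ballots:
Novak vs Varga: Novak, 7–4.
Novak vs Tanaka: 1+2+1 = 4 for Novak, 7 for Tanaka — Tanaka by 7–4.
Novak vs Kwan: 2+6+1+1 = 10 for Novak, 1 for Kwan — Novak by 10–1.
Novak vs Quinn: Novak wins 8–3.
Varga vs Tanaka: Varga preferred on 2+1 = 3 ballots; Tanaka wins 8–3.
Varga–Kwan: Kwan 7–4.
Varga vs Quinn: Quinn wins 8–3.
Tanaka–Kwan: Tanaka 9–2.
Tanaka vs Quinn: Tanaka preferred on 2+6 = 8 ballots; Tanaka wins 8–3.
Kwan vs Quinn: Kwan preferred on 2 ballots; Quinn wins 9–2.
Tanaka defeats every rival head-to-head and is the Condorcet winner.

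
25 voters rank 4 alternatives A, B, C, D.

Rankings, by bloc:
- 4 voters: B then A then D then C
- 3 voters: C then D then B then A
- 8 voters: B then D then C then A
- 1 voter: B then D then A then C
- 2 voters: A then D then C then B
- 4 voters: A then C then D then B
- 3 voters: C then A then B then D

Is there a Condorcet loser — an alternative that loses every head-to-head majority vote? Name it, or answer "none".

Head-to-head results (25 voters):
A vs B: A is ranked higher on 2+4+3 = 9 ballots, B on 16. B wins 16–9.
A vs C: A is ranked higher on 4+1+2+4 = 11 ballots, C on 14. C wins 14–11.
A–D: A 13–12.
B vs C: 13 to 12, B.
B–D: B 16–9.
C vs D: D wins 15–10.
Every alternative wins at least one matchup (A beats D; B beats A; C beats A; D beats C), so there is no Condorcet loser.

none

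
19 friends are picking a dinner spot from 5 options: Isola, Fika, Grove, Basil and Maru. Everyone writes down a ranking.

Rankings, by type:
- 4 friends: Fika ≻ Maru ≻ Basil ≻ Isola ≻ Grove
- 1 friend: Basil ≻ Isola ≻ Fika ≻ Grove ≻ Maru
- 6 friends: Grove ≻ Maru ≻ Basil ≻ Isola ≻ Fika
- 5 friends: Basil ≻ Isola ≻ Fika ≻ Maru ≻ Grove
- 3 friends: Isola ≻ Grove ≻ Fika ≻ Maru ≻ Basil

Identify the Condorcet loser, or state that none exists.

none

Pairwise majorities:
Isola vs Fika: Isola, 15–4.
Isola vs Grove: 4+1+5+3 = 13 for Isola, 6 for Grove — Isola by 13–6.
Isola–Basil: Basil 16–3.
Isola vs Maru: Isola is ranked higher on 1+5+3 = 9 ballots, Maru on 10. Maru wins 10–9.
Fika vs Grove: Fika preferred on 4+1+5 = 10 ballots; Fika wins 10–9.
Fika vs Basil: Basil wins 12–7.
Fika vs Maru: Fika is ranked higher on 4+1+5+3 = 13 ballots, Maru on 6. Fika wins 13–6.
Grove vs Basil: Basil wins 10–9.
Grove vs Maru: Grove preferred on 1+6+3 = 10 ballots; Grove wins 10–9.
Basil vs Maru: Maru wins 13–6.
No restaurant is winless: Isola beats Fika; Fika beats Grove; Grove beats Maru; Basil beats Isola; Maru beats Isola. There is no Condorcet loser.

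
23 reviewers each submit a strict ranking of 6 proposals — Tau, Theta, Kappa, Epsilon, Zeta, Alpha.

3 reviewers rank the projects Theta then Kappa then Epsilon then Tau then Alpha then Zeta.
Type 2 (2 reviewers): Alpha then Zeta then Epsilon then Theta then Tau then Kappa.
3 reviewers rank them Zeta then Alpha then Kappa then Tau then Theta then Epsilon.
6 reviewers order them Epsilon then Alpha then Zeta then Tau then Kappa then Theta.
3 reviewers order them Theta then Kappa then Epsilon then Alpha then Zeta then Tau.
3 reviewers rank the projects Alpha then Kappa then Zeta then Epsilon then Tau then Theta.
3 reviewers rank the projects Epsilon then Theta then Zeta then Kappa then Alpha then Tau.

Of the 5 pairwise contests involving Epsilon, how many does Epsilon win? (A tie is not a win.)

Epsilon against each rival (23 reviewers):
Epsilon vs Tau: Epsilon wins 20–3.
Epsilon vs Theta: Epsilon is ranked higher on 2+6+3+3 = 14 ballots, Theta on 9. Epsilon wins 14–9.
Epsilon vs Kappa: Epsilon is ranked higher on 2+6+3 = 11 ballots, Kappa on 12. Kappa wins 12–11.
Epsilon vs Zeta: 3+6+3+3 = 15 for Epsilon, 8 for Zeta — Epsilon by 15–8.
Epsilon vs Alpha: 15 to 8, Epsilon.
Epsilon beats Tau, Theta, Zeta, Alpha; loses to Kappa — 4 pairwise wins.

4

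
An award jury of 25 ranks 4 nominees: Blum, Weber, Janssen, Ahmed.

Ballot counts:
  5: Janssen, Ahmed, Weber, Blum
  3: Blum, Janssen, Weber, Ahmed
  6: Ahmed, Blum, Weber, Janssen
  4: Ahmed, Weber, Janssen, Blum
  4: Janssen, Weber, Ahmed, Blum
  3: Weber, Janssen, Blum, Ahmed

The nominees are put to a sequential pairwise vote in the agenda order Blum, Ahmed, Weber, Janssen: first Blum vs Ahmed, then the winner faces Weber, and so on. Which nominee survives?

Janssen

Round 1: Blum vs Ahmed — 6–19, Ahmed advances.
Round 2: Ahmed vs Weber — 15–10, Ahmed advances.
Round 3: Ahmed vs Janssen — 10–15, Janssen advances.
Janssen survives the agenda.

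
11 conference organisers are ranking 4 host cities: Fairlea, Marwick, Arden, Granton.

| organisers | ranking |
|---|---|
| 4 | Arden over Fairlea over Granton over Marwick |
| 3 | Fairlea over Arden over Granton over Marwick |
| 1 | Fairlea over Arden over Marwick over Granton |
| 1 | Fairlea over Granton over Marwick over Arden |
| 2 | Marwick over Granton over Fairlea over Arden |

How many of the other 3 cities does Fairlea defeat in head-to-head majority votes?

3

Fairlea against each rival (11 organisers):
Fairlea vs Marwick: Fairlea wins 9–2.
Fairlea vs Arden: Fairlea preferred on 3+1+1+2 = 7 ballots; Fairlea wins 7–4.
Fairlea vs Granton: Fairlea preferred on 4+3+1+1 = 9 ballots; Fairlea wins 9–2.
Fairlea beats Marwick, Arden, Granton — 3 pairwise wins.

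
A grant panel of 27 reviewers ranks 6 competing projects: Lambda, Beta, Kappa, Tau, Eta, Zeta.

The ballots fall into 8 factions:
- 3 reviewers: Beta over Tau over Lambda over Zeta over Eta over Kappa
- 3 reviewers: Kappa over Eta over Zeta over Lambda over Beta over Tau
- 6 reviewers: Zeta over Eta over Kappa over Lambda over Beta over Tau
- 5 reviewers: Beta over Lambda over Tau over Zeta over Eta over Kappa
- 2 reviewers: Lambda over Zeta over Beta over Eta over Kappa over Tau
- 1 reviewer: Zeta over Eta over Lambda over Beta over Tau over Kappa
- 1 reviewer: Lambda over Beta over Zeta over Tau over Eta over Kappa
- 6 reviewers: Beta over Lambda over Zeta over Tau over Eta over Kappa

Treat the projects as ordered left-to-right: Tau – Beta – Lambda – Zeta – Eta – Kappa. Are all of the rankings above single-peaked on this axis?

yes

Axis positions: Tau=1, Beta=2, Lambda=3, Zeta=4, Eta=5, Kappa=6.
Faction 1 (peak Beta at position 2): ranking walks positions 2-1-3-4-5-6, expanding outward from the peak — single-peaked.
Faction 2 (peak Kappa at position 6): ranking walks positions 6-5-4-3-2-1, expanding outward from the peak — single-peaked.
Faction 3 (peak Zeta at position 4): ranking walks positions 4-5-6-3-2-1, expanding outward from the peak — single-peaked.
Faction 4 (peak Beta at position 2): ranking walks positions 2-3-1-4-5-6, expanding outward from the peak — single-peaked.
Faction 5 (peak Lambda at position 3): ranking walks positions 3-4-2-5-6-1, expanding outward from the peak — single-peaked.
Faction 6 (peak Zeta at position 4): ranking walks positions 4-5-3-2-1-6, expanding outward from the peak — single-peaked.
Faction 7 (peak Lambda at position 3): ranking walks positions 3-2-4-1-5-6, expanding outward from the peak — single-peaked.
Faction 8 (peak Beta at position 2): ranking walks positions 2-3-4-1-5-6, expanding outward from the peak — single-peaked.
Every ranking is single-peaked on this axis.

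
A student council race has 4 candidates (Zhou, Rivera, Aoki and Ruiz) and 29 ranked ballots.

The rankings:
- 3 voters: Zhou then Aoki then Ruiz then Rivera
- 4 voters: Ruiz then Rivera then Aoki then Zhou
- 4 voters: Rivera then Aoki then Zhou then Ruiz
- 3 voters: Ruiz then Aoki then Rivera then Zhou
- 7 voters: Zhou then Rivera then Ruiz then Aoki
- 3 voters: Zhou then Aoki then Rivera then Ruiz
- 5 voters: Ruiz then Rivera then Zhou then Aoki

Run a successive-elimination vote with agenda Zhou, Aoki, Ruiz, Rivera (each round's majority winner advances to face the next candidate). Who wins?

Round 1: Zhou vs Aoki — 18–11, Zhou advances.
Round 2: Zhou vs Ruiz — 17–12, Zhou advances.
Round 3: Zhou vs Rivera — 13–16, Rivera advances.
Rivera survives the agenda.

Rivera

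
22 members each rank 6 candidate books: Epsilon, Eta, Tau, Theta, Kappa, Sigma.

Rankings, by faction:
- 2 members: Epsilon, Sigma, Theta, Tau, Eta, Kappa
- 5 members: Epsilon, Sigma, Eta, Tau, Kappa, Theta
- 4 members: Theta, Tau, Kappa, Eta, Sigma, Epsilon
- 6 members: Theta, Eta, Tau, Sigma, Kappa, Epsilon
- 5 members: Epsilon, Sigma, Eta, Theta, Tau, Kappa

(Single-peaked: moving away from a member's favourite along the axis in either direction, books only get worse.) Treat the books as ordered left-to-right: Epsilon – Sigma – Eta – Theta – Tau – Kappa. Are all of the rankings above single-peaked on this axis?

no

Axis positions: Epsilon=1, Sigma=2, Eta=3, Theta=4, Tau=5, Kappa=6.
Faction 1: ranking walks positions 1-2-4-5-3-6; Theta is ranked above Eta even though Eta lies between Theta and the peak Epsilon on the axis — preferences dip and rise again. Not single-peaked.
Faction 2: ranking walks positions 1-2-3-5-6-4; Tau is ranked above Theta even though Theta lies between Tau and the peak Epsilon on the axis — preferences dip and rise again. Not single-peaked.
Faction 3 (peak Theta at position 4): ranking walks positions 4-5-6-3-2-1, expanding outward from the peak — single-peaked.
Faction 4 (peak Theta at position 4): ranking walks positions 4-3-5-2-6-1, expanding outward from the peak — single-peaked.
Faction 5 (peak Epsilon at position 1): ranking walks positions 1-2-3-4-5-6, expanding outward from the peak — single-peaked.
Faction 1 violates single-peakedness, so the profile is not single-peaked on this axis.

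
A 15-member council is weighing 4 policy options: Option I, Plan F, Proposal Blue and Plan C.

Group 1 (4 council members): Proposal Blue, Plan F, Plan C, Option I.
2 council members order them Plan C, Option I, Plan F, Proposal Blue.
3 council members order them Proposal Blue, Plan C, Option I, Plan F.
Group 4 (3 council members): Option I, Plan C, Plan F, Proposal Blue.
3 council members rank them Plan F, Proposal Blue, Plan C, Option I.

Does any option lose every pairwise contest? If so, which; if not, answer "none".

none

Head-to-head results (15 council members):
Option I vs Plan F: 2+3+3 = 8 for Option I, 7 for Plan F — Option I by 8–7.
Option I vs Proposal Blue: 2+3 = 5 for Option I, 10 for Proposal Blue — Proposal Blue by 10–5.
Option I–Plan C: Plan C 12–3.
Plan F vs Proposal Blue: 8 to 7, Plan F.
Plan F–Plan C: Plan C 8–7.
Proposal Blue vs Plan C: Proposal Blue preferred on 4+3+3 = 10 ballots; Proposal Blue wins 10–5.
Each option has at least one pairwise win (Option I beats Plan F; Plan F beats Proposal Blue; Proposal Blue beats Option I; Plan C beats Option I) — no Condorcet loser.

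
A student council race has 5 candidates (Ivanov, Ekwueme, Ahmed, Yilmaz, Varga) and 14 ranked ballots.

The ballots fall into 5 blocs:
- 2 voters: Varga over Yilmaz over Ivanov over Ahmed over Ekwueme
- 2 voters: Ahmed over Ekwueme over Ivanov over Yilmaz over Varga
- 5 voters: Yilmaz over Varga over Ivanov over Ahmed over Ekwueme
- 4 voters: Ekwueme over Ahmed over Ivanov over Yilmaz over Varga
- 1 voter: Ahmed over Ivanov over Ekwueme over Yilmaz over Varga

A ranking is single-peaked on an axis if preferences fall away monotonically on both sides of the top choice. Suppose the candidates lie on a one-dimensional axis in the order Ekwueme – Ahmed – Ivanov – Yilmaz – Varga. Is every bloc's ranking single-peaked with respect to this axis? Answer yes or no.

yes

Axis positions: Ekwueme=1, Ahmed=2, Ivanov=3, Yilmaz=4, Varga=5.
Bloc 1 (peak Varga at position 5): ranking walks positions 5-4-3-2-1, expanding outward from the peak — single-peaked.
Bloc 2 (peak Ahmed at position 2): ranking walks positions 2-1-3-4-5, expanding outward from the peak — single-peaked.
Bloc 3 (peak Yilmaz at position 4): ranking walks positions 4-5-3-2-1, expanding outward from the peak — single-peaked.
Bloc 4 (peak Ekwueme at position 1): ranking walks positions 1-2-3-4-5, expanding outward from the peak — single-peaked.
Bloc 5 (peak Ahmed at position 2): ranking walks positions 2-3-1-4-5, expanding outward from the peak — single-peaked.
Every ranking is single-peaked on this axis.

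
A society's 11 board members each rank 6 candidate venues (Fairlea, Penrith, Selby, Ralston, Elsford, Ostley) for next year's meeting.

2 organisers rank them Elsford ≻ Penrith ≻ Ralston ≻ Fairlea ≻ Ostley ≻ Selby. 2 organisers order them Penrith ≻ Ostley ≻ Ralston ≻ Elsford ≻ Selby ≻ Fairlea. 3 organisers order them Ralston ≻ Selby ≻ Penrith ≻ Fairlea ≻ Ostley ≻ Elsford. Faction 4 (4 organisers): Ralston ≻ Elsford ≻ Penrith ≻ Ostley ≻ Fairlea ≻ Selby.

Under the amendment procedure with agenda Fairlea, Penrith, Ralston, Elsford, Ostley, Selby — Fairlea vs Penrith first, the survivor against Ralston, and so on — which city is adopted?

Ralston

Round 1: Fairlea vs Penrith — 0–11, Penrith advances.
Round 2: Penrith vs Ralston — 4–7, Ralston advances.
Round 3: Ralston vs Elsford — 9–2, Ralston advances.
Round 4: Ralston vs Ostley — 9–2, Ralston advances.
Round 5: Ralston vs Selby — 11–0, Ralston advances.
Ralston survives the agenda.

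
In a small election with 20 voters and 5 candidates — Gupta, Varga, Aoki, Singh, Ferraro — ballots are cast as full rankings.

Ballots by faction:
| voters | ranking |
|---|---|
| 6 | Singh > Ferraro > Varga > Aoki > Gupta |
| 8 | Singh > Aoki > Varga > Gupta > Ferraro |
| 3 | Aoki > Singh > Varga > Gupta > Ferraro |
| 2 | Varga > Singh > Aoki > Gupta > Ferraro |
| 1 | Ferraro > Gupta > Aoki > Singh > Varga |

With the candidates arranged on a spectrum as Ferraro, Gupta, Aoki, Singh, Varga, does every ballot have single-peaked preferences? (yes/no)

no

Axis positions: Ferraro=1, Gupta=2, Aoki=3, Singh=4, Varga=5.
Faction 1: ranking walks positions 4-1-5-3-2; Ferraro is ranked above Aoki even though Aoki lies between Ferraro and the peak Singh on the axis — preferences dip and rise again. Not single-peaked.
Faction 2 (peak Singh at position 4): ranking walks positions 4-3-5-2-1, expanding outward from the peak — single-peaked.
Faction 3 (peak Aoki at position 3): ranking walks positions 3-4-5-2-1, expanding outward from the peak — single-peaked.
Faction 4 (peak Varga at position 5): ranking walks positions 5-4-3-2-1, expanding outward from the peak — single-peaked.
Faction 5 (peak Ferraro at position 1): ranking walks positions 1-2-3-4-5, expanding outward from the peak — single-peaked.
Faction 1 violates single-peakedness, so the profile is not single-peaked on this axis.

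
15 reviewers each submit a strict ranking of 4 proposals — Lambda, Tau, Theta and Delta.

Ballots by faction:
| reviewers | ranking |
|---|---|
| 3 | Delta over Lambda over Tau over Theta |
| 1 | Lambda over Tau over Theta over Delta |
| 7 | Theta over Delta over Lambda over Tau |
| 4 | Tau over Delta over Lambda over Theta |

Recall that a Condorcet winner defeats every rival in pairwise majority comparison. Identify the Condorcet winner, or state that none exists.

none

Check each pair by majority over 15 ballots:
Lambda vs Tau: 11 to 4, Lambda.
Lambda vs Theta: Lambda is ranked higher on 3+1+4 = 8 ballots, Theta on 7. Lambda wins 8–7.
Lambda vs Delta: Lambda is ranked higher on 1 ballot, Delta on 14. Delta wins 14–1.
Tau vs Theta: Tau preferred on 3+1+4 = 8 ballots; Tau wins 8–7.
Tau vs Delta: 5 to 10, Delta.
Theta vs Delta: 1+7 = 8 for Theta, 7 for Delta — Theta by 8–7.
No project is unbeaten: Lambda loses to Delta; Tau loses to Lambda; Theta loses to Lambda; Delta loses to Theta. In particular Lambda → Theta → Delta → Lambda is a majority cycle — no Condorcet winner exists.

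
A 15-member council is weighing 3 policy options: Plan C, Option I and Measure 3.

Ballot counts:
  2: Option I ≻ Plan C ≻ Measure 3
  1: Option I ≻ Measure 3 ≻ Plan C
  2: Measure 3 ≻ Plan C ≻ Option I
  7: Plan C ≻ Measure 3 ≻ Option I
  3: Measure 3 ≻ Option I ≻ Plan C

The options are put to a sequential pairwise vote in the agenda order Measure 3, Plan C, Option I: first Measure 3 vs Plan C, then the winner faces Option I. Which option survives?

Plan C

Round 1: Measure 3 vs Plan C — 6–9, Plan C advances.
Round 2: Plan C vs Option I — 9–6, Plan C advances.
The agenda winner is Plan C.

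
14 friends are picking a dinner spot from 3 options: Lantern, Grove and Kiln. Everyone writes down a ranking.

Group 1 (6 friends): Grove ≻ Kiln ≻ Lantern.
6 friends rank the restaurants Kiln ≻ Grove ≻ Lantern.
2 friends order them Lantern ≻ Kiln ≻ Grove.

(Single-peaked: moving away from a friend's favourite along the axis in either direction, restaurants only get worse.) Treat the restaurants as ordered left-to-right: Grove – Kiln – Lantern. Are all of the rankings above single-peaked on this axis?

yes

Axis positions: Grove=1, Kiln=2, Lantern=3.
Group 1 (peak Grove at position 1): ranking walks positions 1-2-3, expanding outward from the peak — single-peaked.
Group 2 (peak Kiln at position 2): ranking walks positions 2-1-3, expanding outward from the peak — single-peaked.
Group 3 (peak Lantern at position 3): ranking walks positions 3-2-1, expanding outward from the peak — single-peaked.
Every ranking is single-peaked on this axis.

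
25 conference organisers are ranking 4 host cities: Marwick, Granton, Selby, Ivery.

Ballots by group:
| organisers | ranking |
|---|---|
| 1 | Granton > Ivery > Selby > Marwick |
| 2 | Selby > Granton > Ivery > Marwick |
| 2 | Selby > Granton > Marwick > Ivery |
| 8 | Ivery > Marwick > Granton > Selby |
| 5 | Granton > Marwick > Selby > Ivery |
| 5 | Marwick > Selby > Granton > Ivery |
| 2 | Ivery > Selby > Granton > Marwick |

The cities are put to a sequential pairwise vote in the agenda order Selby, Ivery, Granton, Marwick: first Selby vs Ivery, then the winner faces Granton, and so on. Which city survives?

Round 1: Selby vs Ivery — 14–11, Selby advances.
Round 2: Selby vs Granton — 11–14, Granton advances.
Round 3: Granton vs Marwick — 12–13, Marwick advances.
The agenda winner is Marwick.

Marwick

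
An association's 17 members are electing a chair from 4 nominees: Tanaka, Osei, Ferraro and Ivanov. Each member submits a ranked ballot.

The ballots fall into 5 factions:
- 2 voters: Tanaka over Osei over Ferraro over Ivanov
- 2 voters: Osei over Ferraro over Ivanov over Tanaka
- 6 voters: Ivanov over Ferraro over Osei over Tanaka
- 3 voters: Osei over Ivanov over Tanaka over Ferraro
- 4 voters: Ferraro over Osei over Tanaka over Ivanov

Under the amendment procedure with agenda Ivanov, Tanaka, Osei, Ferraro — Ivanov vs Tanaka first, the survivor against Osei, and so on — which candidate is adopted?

Round 1: Ivanov vs Tanaka — 11–6, Ivanov advances.
Round 2: Ivanov vs Osei — 6–11, Osei advances.
Round 3: Osei vs Ferraro — 7–10, Ferraro advances.
The agenda winner is Ferraro.

Ferraro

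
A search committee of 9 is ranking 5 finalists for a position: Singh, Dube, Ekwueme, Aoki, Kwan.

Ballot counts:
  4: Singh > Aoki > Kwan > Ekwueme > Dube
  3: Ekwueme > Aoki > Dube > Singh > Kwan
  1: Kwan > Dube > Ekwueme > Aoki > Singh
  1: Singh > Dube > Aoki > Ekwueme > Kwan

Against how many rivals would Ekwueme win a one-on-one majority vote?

1

Ekwueme against each rival (9 committee members):
Ekwueme vs Singh: 3+1 = 4 for Ekwueme, 5 for Singh — Singh by 5–4.
Ekwueme vs Dube: Ekwueme wins 7–2.
Ekwueme vs Aoki: Aoki wins 5–4.
Ekwueme vs Kwan: Kwan wins 5–4.
Ekwueme beats Dube; loses to Singh, Aoki, Kwan — 1 pairwise win.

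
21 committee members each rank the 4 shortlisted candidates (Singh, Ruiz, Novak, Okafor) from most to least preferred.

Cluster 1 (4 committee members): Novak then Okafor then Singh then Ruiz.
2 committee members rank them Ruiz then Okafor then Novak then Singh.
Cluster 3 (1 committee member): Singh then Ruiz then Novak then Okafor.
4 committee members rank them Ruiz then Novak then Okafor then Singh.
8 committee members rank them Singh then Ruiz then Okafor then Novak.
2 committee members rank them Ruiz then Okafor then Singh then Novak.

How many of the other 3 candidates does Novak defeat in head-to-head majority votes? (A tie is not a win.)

0

Novak against each rival (21 committee members):
Novak vs Singh: 4+2+4 = 10 for Novak, 11 for Singh — Singh by 11–10.
Novak vs Ruiz: Ruiz, 17–4.
Novak vs Okafor: Okafor wins 12–9.
Novak beats no one; loses to Singh, Ruiz, Okafor — 0 pairwise wins.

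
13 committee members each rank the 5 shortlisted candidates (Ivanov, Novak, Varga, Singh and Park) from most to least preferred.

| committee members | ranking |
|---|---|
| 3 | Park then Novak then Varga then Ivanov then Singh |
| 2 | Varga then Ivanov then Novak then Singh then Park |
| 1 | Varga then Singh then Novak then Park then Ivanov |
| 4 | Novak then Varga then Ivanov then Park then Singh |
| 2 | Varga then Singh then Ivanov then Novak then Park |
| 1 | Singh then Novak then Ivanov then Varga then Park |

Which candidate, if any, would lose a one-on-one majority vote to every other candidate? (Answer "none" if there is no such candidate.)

Singh

Pairwise majorities:
Ivanov–Novak: Novak 9–4.
Ivanov vs Varga: 1 to 12, Varga.
Ivanov vs Singh: Ivanov, 9–4.
Ivanov vs Park: Ivanov, 9–4.
Novak vs Varga: Novak preferred on 3+4+1 = 8 ballots; Novak wins 8–5.
Novak–Singh: Novak 9–4.
Novak vs Park: 10 to 3, Novak.
Varga vs Singh: Varga preferred on 3+2+1+4+2 = 12 ballots; Varga wins 12–1.
Varga–Park: Varga 10–3.
Singh vs Park: Park, 7–6.
Singh is beaten in every head-to-head and is the Condorcet loser.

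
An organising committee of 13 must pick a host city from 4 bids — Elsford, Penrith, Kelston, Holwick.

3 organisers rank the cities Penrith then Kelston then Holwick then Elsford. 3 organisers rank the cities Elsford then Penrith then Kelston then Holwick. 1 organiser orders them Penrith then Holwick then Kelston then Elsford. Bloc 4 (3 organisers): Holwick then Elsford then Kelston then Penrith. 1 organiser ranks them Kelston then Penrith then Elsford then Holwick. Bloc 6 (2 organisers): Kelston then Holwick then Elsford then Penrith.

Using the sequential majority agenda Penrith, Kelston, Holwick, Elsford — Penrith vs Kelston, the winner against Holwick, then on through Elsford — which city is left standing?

Round 1: Penrith vs Kelston — 7–6, Penrith advances.
Round 2: Penrith vs Holwick — 8–5, Penrith advances.
Round 3: Penrith vs Elsford — 5–8, Elsford advances.
Elsford survives the agenda.

Elsford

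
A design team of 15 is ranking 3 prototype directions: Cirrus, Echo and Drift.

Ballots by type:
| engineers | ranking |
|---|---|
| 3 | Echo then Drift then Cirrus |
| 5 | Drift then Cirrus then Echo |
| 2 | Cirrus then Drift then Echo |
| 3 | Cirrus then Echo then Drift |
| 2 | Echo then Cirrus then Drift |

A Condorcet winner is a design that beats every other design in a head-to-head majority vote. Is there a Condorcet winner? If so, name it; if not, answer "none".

none

Pairwise majorities:
Cirrus vs Echo: Cirrus wins 10–5.
Cirrus vs Drift: Drift wins 8–7.
Echo vs Drift: Echo wins 8–7.
Every design loses at least once (Cirrus loses to Drift; Echo loses to Cirrus; Drift loses to Echo). The majority relation contains the cycle Cirrus → Echo → Drift → Cirrus, so there is no Condorcet winner.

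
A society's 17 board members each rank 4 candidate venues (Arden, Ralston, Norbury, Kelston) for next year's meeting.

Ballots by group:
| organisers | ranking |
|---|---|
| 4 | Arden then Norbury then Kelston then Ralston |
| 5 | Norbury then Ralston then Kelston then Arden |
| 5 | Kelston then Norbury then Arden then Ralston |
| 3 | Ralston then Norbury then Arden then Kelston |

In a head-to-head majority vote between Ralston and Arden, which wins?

Ballots ranking Ralston above Arden: 5 + 3 = 8.
Ballots ranking Arden above Ralston: 17 − 8 = 9.
Arden wins the head-to-head 9–8.

Arden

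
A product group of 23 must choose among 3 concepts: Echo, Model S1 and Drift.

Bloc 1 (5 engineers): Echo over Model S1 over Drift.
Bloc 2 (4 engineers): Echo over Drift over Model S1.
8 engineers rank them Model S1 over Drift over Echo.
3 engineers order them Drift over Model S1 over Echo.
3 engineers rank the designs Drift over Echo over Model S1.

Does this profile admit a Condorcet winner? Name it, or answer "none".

Head-to-head results (23 engineers):
Echo vs Model S1: Echo, 12–11.
Echo vs Drift: Echo preferred on 5+4 = 9 ballots; Drift wins 14–9.
Model S1 vs Drift: Model S1 preferred on 5+8 = 13 ballots; Model S1 wins 13–10.
Each design drops at least one matchup (Echo loses to Drift; Model S1 loses to Echo; Drift loses to Model S1); the cycle Echo → Model S1 → Drift → Echo rules out a Condorcet winner.

none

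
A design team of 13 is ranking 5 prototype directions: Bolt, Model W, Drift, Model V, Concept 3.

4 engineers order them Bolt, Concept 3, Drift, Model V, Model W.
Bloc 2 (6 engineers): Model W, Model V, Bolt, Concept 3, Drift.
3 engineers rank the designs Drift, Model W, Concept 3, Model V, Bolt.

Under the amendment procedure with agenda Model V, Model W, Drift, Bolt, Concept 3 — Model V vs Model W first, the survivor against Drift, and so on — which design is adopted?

Bolt

Round 1: Model V vs Model W — 4–9, Model W advances.
Round 2: Model W vs Drift — 6–7, Drift advances.
Round 3: Drift vs Bolt — 3–10, Bolt advances.
Round 4: Bolt vs Concept 3 — 10–3, Bolt advances.
The agenda winner is Bolt.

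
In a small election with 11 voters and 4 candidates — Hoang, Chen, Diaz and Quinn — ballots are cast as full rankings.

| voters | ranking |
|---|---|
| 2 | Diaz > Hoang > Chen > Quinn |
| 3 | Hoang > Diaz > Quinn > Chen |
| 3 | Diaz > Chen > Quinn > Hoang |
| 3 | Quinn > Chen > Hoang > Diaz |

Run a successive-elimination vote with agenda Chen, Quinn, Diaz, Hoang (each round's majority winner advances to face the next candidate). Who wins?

Hoang

Round 1: Chen vs Quinn — 5–6, Quinn advances.
Round 2: Quinn vs Diaz — 3–8, Diaz advances.
Round 3: Diaz vs Hoang — 5–6, Hoang advances.
The agenda winner is Hoang.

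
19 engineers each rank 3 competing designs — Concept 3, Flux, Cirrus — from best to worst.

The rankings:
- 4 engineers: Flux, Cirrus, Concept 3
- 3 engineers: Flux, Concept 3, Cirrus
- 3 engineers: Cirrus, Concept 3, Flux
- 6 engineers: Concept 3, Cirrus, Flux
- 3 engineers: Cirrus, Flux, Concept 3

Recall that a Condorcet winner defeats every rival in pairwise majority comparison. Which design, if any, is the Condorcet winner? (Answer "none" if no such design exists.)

Head-to-head results (19 engineers):
Concept 3 vs Flux: Concept 3 preferred on 3+6 = 9 ballots; Flux wins 10–9.
Concept 3 vs Cirrus: 9 to 10, Cirrus.
Flux vs Cirrus: 7 to 12, Cirrus.
Cirrus defeats every rival head-to-head and is the Condorcet winner.

Cirrus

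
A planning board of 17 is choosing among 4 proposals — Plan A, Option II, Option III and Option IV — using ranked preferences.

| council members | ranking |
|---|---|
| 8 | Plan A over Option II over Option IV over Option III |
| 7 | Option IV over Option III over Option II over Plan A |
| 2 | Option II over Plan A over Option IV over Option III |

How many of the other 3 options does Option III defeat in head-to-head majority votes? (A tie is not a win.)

Option III against each rival (17 council members):
Option III–Plan A: Plan A 10–7.
Option III vs Option II: 7 to 10, Option II.
Option III vs Option IV: Option III preferred on 0 ballots; Option IV wins 17–0.
Option III beats no one; loses to Plan A, Option II, Option IV — 0 pairwise wins.

0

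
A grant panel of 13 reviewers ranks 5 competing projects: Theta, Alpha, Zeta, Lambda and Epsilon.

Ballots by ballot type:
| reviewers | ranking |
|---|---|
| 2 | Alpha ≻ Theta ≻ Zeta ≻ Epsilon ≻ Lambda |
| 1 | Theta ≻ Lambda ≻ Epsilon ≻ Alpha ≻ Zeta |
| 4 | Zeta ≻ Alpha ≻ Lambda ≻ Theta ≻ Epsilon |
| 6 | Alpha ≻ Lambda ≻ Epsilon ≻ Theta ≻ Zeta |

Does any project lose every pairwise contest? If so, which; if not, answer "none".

Pairwise majorities:
Theta vs Alpha: 1 for Theta, 12 for Alpha — Alpha by 12–1.
Theta vs Zeta: 9 to 4, Theta.
Theta vs Lambda: Theta preferred on 2+1 = 3 ballots; Lambda wins 10–3.
Theta–Epsilon: Theta 7–6.
Alpha vs Zeta: Alpha is ranked higher on 2+1+6 = 9 ballots, Zeta on 4. Alpha wins 9–4.
Alpha–Lambda: Alpha 12–1.
Alpha vs Epsilon: 2+4+6 = 12 for Alpha, 1 for Epsilon — Alpha by 12–1.
Zeta vs Lambda: 6 to 7, Lambda.
Zeta vs Epsilon: Zeta preferred on 2+4 = 6 ballots; Epsilon wins 7–6.
Lambda–Epsilon: Lambda 11–2.
Only Zeta has no wins; Zeta is the Condorcet loser.

Zeta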